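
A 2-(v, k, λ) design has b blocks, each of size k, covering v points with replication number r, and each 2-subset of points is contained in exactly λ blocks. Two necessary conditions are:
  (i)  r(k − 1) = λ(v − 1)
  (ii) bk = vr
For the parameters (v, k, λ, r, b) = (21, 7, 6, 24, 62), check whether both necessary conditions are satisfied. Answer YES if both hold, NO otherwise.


Condition (i): r(k − 1) = 24·6 = 144; λ(v − 1) = 6·20 = 120. Match? NO.
Condition (ii): bk = 62·7 = 434; vr = 21·24 = 504. Match? NO.
Both conditions hold? NO.

NO


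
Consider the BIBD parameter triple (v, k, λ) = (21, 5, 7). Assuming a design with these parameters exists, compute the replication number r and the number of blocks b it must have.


Any 2-(v, k, λ) BIBD satisfies two necessary conditions:
  (i)  Each point sits in r blocks, and counting incidences through any fixed point gives r(k − 1) = λ(v − 1), so r = λ(v − 1)/(k − 1).
  (ii) Total incidences bk = vr, so b = vr/k.
Step 1: r = λ(v − 1)/(k − 1) = 7·(21 − 1)/(5 − 1) = 7·20/4 = 140/4 = 35.
Step 2: b = vr/k = 21·35/5 = 735/5 = 147.
Check integrality: r = 35 ∈ Z ✓, b = 147 ∈ Z ✓.
(These identities are necessary conditions: they determine r and b for any design with these parameters, but do not by themselves prove that one exists.)

r = 35, b = 147.


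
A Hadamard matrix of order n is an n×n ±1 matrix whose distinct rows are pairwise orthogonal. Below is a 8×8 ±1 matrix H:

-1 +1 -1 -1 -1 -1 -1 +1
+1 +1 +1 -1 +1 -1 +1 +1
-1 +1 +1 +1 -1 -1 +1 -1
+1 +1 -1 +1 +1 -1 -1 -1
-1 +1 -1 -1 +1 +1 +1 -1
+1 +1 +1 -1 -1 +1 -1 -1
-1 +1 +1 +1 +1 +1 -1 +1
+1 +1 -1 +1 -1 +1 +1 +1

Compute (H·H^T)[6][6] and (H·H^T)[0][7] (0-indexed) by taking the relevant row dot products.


Row 0 of H: [-1, 1, -1, -1, -1, -1, -1, 1].
Row 6 of H: [-1, 1, 1, 1, 1, 1, -1, 1].
Row 7 of H: [1, 1, -1, 1, -1, 1, 1, 1].
(H·H^T)[6][6] = Σ_j H[6][j]·H[6][j] = (-1)² + (1)² + (1)² + (1)² + (1)² + (1)² + (-1)² + (1)² = 1 + 1 + 1 + 1 + 1 + 1 + 1 + 1 = 8.
(H·H^T)[0][7] = Σ_j H[0][j]·H[7][j] = (-1)·(1) + (1)·(1) + (-1)·(-1) + (-1)·(1) + (-1)·(-1) + (-1)·(1) + (-1)·(1) + (1)·(1) = -1 + 1 + 1 + -1 + 1 + -1 + -1 + 1 = 0.
So rows 0 and 7 are orthogonal; the diagonal entry equals n = 8.

(6,6) entry = 8; (0,7) entry = 0.


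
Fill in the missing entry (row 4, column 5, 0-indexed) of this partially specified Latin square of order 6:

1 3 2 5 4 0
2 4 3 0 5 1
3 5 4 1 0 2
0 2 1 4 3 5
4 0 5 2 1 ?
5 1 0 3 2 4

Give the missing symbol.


Row 4 contains symbols [0, 1, 2, 4, 5] — missing [3].
Column 5 contains symbols [0, 1, 2, 4, 5] — missing [3].
The missing symbol must appear in both missing sets; intersection = [3].
Therefore the hidden value is 3.

Missing value = 3.


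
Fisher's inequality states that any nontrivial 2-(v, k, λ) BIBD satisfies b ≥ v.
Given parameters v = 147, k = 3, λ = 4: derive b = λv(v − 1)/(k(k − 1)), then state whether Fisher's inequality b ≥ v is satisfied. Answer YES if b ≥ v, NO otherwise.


r = λ(v − 1)/(k − 1) = 4·146/2 = 292.
b = vr/k = 147·292/3 = 14308.
Fisher's inequality: b ≥ v ⇔ 14308 ≥ 147? YES.

YES


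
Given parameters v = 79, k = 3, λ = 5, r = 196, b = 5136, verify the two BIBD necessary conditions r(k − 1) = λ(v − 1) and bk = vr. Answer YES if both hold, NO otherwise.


Condition (i): r(k − 1) = 196·2 = 392; λ(v − 1) = 5·78 = 390. Match? NO.
Condition (ii): bk = 5136·3 = 15408; vr = 79·196 = 15484. Match? NO.
Both conditions hold? NO.

NO


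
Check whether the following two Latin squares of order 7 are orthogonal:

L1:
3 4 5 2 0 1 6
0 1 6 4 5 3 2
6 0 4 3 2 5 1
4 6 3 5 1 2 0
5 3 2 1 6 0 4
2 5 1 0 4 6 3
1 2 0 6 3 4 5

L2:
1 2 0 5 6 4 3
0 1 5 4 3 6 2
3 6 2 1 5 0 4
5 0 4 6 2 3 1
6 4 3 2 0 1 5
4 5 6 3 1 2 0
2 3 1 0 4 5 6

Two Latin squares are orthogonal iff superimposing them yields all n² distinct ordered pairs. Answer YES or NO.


Form the n² = 49 superimposed pairs (L1[i][j], L2[i][j]), row by row (rows and columns indexed from 0):
row 0: (3,1) (4,2) (5,0) (2,5) (0,6) (1,4) (6,3)
row 1: (0,0) (1,1) (6,5) (4,4) (5,3) (3,6) (2,2)
row 2: (6,3) (0,6) (4,2) (3,1) (2,5) (5,0) (1,4)
row 3: (4,5) (6,0) (3,4) (5,6) (1,2) (2,3) (0,1)
row 4: (5,6) (3,4) (2,3) (1,2) (6,0) (0,1) (4,5)
row 5: (2,4) (5,5) (1,6) (0,3) (4,1) (6,2) (3,0)
row 6: (1,2) (2,3) (0,1) (6,0) (3,4) (4,5) (5,6)
Orthogonality requires all 49 pairs distinct.
But the pair (6,3) repeats: cell (0,6) has L1 = 6, L2 = 3, and cell (2,0) has L1 = 6, L2 = 3.
A repeated pair means some other pair never occurs (only 28 distinct pairs out of 49), so the squares are not orthogonal.
Conclusion: NO.

NO


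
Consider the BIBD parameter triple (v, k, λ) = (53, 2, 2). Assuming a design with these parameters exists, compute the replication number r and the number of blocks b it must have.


Any 2-(v, k, λ) BIBD satisfies two necessary conditions:
  (i)  Each point sits in r blocks, and counting incidences through any fixed point gives r(k − 1) = λ(v − 1), so r = λ(v − 1)/(k − 1).
  (ii) Total incidences bk = vr, so b = vr/k.
Step 1: r = λ(v − 1)/(k − 1) = 2·(53 − 1)/(2 − 1) = 2·52/1 = 104/1 = 104.
Step 2: b = vr/k = 53·104/2 = 5512/2 = 2756.
Check integrality: r = 104 ∈ Z ✓, b = 2756 ∈ Z ✓.
(These identities are necessary conditions: they determine r and b for any design with these parameters, but do not by themselves prove that one exists.)

r = 104, b = 2756.


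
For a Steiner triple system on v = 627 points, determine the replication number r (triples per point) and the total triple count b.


An STS(v) is a 2-(v, 3, 1) BIBD: block size k = 3, λ = 1.
Replication: r(k − 1) = λ(v − 1) ⇒ r·2 = 627 − 1 = 626 ⇒ r = 313.
Block count: bk = vr ⇒ b·3 = 627·313 = 196251 ⇒ b = 65417.
(Check via b = v(v − 1)/6 = 627·626/6 = 392502/6 = 65417.)

r = 313, b = 65417.


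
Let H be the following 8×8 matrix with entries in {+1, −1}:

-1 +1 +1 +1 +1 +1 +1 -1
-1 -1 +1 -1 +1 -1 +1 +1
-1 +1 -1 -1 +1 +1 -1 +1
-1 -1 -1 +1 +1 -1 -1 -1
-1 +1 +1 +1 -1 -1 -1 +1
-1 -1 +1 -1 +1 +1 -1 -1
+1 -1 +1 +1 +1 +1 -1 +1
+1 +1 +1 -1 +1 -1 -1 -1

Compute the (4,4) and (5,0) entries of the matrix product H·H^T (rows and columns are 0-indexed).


Row 0 of H: [-1, 1, 1, 1, 1, 1, 1, -1].
Row 4 of H: [-1, 1, 1, 1, -1, -1, -1, 1].
Row 5 of H: [-1, -1, 1, -1, 1, 1, -1, -1].
(H·H^T)[4][4] = Σ_j H[4][j]·H[4][j] = (-1)² + (1)² + (1)² + (1)² + (-1)² + (-1)² + (-1)² + (1)² = 1 + 1 + 1 + 1 + 1 + 1 + 1 + 1 = 8.
(H·H^T)[5][0] = Σ_j H[5][j]·H[0][j] = (-1)·(-1) + (-1)·(1) + (1)·(1) + (-1)·(1) + (1)·(1) + (1)·(1) + (-1)·(1) + (-1)·(-1) = 1 + -1 + 1 + -1 + 1 + 1 + -1 + 1 = 2.
Rows 5 and 0 are not orthogonal (dot product = 2 ≠ 0), so H is not a Hadamard matrix.

(4,4) entry = 8; (5,0) entry = 2.


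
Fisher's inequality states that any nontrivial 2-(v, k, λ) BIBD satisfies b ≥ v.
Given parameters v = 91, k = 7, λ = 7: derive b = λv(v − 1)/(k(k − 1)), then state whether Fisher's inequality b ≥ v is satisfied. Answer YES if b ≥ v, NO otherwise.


r = λ(v − 1)/(k − 1) = 7·90/6 = 105.
b = vr/k = 91·105/7 = 1365.
Fisher's inequality: b ≥ v ⇔ 1365 ≥ 91? YES.

YES


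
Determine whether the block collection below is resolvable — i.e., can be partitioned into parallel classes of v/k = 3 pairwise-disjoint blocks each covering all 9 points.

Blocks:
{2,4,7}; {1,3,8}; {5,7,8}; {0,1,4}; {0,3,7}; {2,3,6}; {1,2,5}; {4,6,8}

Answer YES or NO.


v = 9, block size k = 3, number of blocks = 8.
For resolvability, blocks must partition into parallel classes of size v/k = 3.
Total blocks must therefore be a multiple of 3: 8 = 3·2 + 2 ⇒ not divisible ✗.
Resolvable? NO.

NO


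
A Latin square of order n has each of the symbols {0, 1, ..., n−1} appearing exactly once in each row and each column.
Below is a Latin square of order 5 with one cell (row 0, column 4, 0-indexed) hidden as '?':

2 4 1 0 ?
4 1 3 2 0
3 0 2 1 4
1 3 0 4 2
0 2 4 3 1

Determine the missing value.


Row 0 contains symbols [0, 1, 2, 4] — missing [3].
Column 4 contains symbols [0, 1, 2, 4] — missing [3].
The missing symbol must appear in both missing sets; intersection = [3].
Therefore the hidden value is 3.

Missing value = 3.


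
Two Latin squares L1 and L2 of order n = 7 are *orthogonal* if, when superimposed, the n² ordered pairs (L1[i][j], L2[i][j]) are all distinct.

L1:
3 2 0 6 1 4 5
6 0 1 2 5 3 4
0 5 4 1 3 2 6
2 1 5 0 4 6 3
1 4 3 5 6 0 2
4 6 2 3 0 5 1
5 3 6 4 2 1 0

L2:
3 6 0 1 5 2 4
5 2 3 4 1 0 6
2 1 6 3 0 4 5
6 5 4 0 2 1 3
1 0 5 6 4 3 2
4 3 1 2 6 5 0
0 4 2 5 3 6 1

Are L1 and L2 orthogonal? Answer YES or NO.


Form the n² = 49 superimposed pairs (L1[i][j], L2[i][j]), row by row (rows and columns indexed from 0):
row 0: (3,3) (2,6) (0,0) (6,1) (1,5) (4,2) (5,4)
row 1: (6,5) (0,2) (1,3) (2,4) (5,1) (3,0) (4,6)
row 2: (0,2) (5,1) (4,6) (1,3) (3,0) (2,4) (6,5)
row 3: (2,6) (1,5) (5,4) (0,0) (4,2) (6,1) (3,3)
row 4: (1,1) (4,0) (3,5) (5,6) (6,4) (0,3) (2,2)
row 5: (4,4) (6,3) (2,1) (3,2) (0,6) (5,5) (1,0)
row 6: (5,0) (3,4) (6,2) (4,5) (2,3) (1,6) (0,1)
Orthogonality requires all 49 pairs distinct.
But the pair (0,2) repeats: cell (1,1) has L1 = 0, L2 = 2, and cell (2,0) has L1 = 0, L2 = 2.
A repeated pair means some other pair never occurs (only 35 distinct pairs out of 49), so the squares are not orthogonal.
Conclusion: NO.

NO


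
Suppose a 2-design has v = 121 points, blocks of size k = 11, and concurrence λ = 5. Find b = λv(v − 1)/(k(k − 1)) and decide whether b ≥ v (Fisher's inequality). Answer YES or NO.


b = λv(v − 1)/(k(k − 1)) = 5·121·120/(11·10) = 72600/110 = 660.
Compare with v = 121: b ≥ v, so Fisher's inequality holds.

YES


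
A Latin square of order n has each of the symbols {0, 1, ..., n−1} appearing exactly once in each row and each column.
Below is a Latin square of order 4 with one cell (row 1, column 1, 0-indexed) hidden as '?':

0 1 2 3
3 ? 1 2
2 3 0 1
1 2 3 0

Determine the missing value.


Row 1 contains symbols [1, 2, 3] — missing [0].
Column 1 contains symbols [1, 2, 3] — missing [0].
The missing symbol must appear in both missing sets; intersection = [0].
Therefore the hidden value is 0.

Missing value = 0.


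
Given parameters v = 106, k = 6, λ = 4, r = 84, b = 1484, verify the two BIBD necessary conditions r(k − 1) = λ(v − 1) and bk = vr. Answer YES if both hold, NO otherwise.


Condition (i): r(k − 1) = 84·5 = 420; λ(v − 1) = 4·105 = 420. Match? YES.
Condition (ii): bk = 1484·6 = 8904; vr = 106·84 = 8904. Match? YES.
Both conditions hold? YES.

YES


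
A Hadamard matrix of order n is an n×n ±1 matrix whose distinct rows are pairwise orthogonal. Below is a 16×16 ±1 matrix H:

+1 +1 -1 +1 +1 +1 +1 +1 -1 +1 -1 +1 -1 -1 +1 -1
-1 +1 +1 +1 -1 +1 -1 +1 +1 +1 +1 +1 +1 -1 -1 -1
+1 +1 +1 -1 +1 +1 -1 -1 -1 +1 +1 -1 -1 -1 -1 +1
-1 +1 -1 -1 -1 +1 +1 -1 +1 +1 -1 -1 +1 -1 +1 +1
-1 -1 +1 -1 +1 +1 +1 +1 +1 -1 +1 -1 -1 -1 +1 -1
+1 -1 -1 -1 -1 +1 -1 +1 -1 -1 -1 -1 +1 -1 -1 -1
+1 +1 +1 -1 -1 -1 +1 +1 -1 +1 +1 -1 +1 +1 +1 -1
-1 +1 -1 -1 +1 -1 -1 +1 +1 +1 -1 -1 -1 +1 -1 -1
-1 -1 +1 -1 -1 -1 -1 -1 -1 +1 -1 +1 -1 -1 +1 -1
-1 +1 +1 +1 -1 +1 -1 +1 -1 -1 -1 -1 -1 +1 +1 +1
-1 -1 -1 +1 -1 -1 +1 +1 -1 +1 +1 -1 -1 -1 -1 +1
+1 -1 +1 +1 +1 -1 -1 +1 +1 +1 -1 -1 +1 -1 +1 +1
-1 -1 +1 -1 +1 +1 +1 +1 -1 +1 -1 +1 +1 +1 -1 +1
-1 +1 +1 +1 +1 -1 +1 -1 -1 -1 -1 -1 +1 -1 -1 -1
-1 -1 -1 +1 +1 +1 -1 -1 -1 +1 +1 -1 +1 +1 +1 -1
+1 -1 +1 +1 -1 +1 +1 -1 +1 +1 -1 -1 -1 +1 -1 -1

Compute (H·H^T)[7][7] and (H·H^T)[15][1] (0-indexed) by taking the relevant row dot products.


Row 1 of H: [-1, 1, 1, 1, -1, 1, -1, 1, 1, 1, 1, 1, 1, -1, -1, -1].
Row 7 of H: [-1, 1, -1, -1, 1, -1, -1, 1, 1, 1, -1, -1, -1, 1, -1, -1].
Row 15 of H: [1, -1, 1, 1, -1, 1, 1, -1, 1, 1, -1, -1, -1, 1, -1, -1].
(H·H^T)[7][7] = Σ_j H[7][j]·H[7][j] = (-1)² + (1)² + (-1)² + (-1)² + (1)² + (-1)² + (-1)² + (1)² + (1)² + (1)² + (-1)² + (-1)² + (-1)² + (1)² + (-1)² + (-1)² = 1 + 1 + 1 + 1 + 1 + 1 + 1 + 1 + 1 + 1 + 1 + 1 + 1 + 1 + 1 + 1 = 16.
(H·H^T)[15][1] = Σ_j H[15][j]·H[1][j] = (1)·(-1) + (-1)·(1) + (1)·(1) + (1)·(1) + (-1)·(-1) + (1)·(1) + (1)·(-1) + (-1)·(1) + (1)·(1) + (1)·(1) + (-1)·(1) + (-1)·(1) + (-1)·(1) + (1)·(-1) + (-1)·(-1) + (-1)·(-1) = -1 + -1 + 1 + 1 + 1 + 1 + -1 + -1 + 1 + 1 + -1 + -1 + -1 + -1 + 1 + 1 = 0.
So rows 15 and 1 are orthogonal; the diagonal entry equals n = 16.

(7,7) entry = 16; (15,1) entry = 0.


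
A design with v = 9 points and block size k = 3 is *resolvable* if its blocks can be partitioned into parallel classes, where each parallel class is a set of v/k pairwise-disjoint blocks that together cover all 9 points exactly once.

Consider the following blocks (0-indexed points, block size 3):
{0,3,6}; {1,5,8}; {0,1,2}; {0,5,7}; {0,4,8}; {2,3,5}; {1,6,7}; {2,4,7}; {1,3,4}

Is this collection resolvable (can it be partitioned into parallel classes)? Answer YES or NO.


v = 9, block size k = 3, number of blocks = 9.
For resolvability, blocks must partition into parallel classes of size v/k = 3.
Total blocks must therefore be a multiple of 3: 9 = 3·3 + 0 ⇒ divisible ✓.
Consider block {0,1,2}. It intersects every other block in the collection, so no parallel class of size 3 can contain it.
Since every block must belong to some parallel class in a resolution, the collection cannot be partitioned into parallel classes.
Resolvable? NO.

NO


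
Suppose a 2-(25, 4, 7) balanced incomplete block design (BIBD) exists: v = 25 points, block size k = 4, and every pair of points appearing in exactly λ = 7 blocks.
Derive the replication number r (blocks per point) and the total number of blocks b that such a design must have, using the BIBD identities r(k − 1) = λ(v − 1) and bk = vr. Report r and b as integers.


Any 2-(v, k, λ) BIBD satisfies two necessary conditions:
  (i)  Each point sits in r blocks, and counting incidences through any fixed point gives r(k − 1) = λ(v − 1), so r = λ(v − 1)/(k − 1).
  (ii) Total incidences bk = vr, so b = vr/k.
Step 1: r = λ(v − 1)/(k − 1) = 7·(25 − 1)/(4 − 1) = 7·24/3 = 168/3 = 56.
Step 2: b = vr/k = 25·56/4 = 1400/4 = 350.
Check integrality: r = 56 ∈ Z ✓, b = 350 ∈ Z ✓.
(These identities are necessary conditions: they determine r and b for any design with these parameters, but do not by themselves prove that one exists.)

r = 56, b = 350.


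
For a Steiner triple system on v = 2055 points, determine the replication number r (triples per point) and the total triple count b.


An STS(v) is a 2-(v, 3, 1) BIBD: block size k = 3, λ = 1.
Replication: r(k − 1) = λ(v − 1) ⇒ r·2 = 2055 − 1 = 2054 ⇒ r = 1027.
Block count: b = v(v − 1)/6 = 2055·2054/6 = 4220970/6 = 703495.
(Check via bk = vr: 703495·3 = 2110485 = 2055·1027 = 2110485 ✓.)

r = 1027, b = 703495.


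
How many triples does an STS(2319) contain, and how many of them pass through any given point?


An STS(v) is a 2-(v, 3, 1) BIBD: block size k = 3, λ = 1.
Replication: r(k − 1) = λ(v − 1) ⇒ r·2 = 2319 − 1 = 2318 ⇒ r = 1159.
Block count: b = v(v − 1)/6 = 2319·2318/6 = 5375442/6 = 895907.
(Check via bk = vr: 895907·3 = 2687721 = 2319·1159 = 2687721 ✓.)

r = 1159, b = 895907.


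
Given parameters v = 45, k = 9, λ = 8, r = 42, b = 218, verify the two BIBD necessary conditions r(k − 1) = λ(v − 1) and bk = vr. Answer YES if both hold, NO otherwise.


Condition (i): r(k − 1) = 42·8 = 336; λ(v − 1) = 8·44 = 352. Match? NO.
Condition (ii): bk = 218·9 = 1962; vr = 45·42 = 1890. Match? NO.
Both conditions hold? NO.

NO


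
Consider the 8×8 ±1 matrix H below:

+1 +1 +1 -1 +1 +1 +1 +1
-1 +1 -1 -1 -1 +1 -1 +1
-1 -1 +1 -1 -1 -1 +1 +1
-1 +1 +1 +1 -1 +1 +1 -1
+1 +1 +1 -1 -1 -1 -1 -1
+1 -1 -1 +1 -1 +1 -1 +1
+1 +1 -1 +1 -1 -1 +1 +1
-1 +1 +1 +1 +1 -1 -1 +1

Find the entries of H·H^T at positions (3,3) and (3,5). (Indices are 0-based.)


Row 3 of H: [-1, 1, 1, 1, -1, 1, 1, -1].
Row 5 of H: [1, -1, -1, 1, -1, 1, -1, 1].
(H·H^T)[3][3] = Σ_j H[3][j]·H[3][j] = (-1)² + (1)² + (1)² + (1)² + (-1)² + (1)² + (1)² + (-1)² = 1 + 1 + 1 + 1 + 1 + 1 + 1 + 1 = 8.
(H·H^T)[3][5] = Σ_j H[3][j]·H[5][j] = (-1)·(1) + (1)·(-1) + (1)·(-1) + (1)·(1) + (-1)·(-1) + (1)·(1) + (1)·(-1) + (-1)·(1) = -1 + -1 + -1 + 1 + 1 + 1 + -1 + -1 = -2.
Rows 3 and 5 are not orthogonal (dot product = -2 ≠ 0), so H is not a Hadamard matrix.

(3,3) entry = 8; (3,5) entry = -2.


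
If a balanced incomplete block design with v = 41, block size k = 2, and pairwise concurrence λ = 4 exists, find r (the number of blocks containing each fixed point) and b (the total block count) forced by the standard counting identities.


Any 2-(v, k, λ) BIBD satisfies two necessary conditions:
  (i)  Each point sits in r blocks, and counting incidences through any fixed point gives r(k − 1) = λ(v − 1), so r = λ(v − 1)/(k − 1).
  (ii) Total incidences bk = vr, so b = vr/k.
Step 1: r = λ(v − 1)/(k − 1) = 4·(41 − 1)/(2 − 1) = 4·40/1 = 160/1 = 160.
Step 2: b = vr/k = 41·160/2 = 6560/2 = 3280.
Check integrality: r = 160 ∈ Z ✓, b = 3280 ∈ Z ✓.
(These identities are necessary conditions: they determine r and b for any design with these parameters, but do not by themselves prove that one exists.)

r = 160, b = 3280.


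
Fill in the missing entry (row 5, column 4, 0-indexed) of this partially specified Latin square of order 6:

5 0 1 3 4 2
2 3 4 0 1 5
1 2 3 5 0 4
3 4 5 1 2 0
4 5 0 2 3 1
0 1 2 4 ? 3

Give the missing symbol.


Row 5 contains symbols [0, 1, 2, 3, 4] — missing [5].
Column 4 contains symbols [0, 1, 2, 3, 4] — missing [5].
The missing symbol must appear in both missing sets; intersection = [5].
Therefore the hidden value is 5.

Missing value = 5.


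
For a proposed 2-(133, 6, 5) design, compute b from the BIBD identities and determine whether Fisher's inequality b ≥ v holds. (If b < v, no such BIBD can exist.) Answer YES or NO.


b = λv(v − 1)/(k(k − 1)) = 5·133·132/(6·5) = 87780/30 = 2926.
Compare with v = 133: b ≥ v, so Fisher's inequality holds.

YES


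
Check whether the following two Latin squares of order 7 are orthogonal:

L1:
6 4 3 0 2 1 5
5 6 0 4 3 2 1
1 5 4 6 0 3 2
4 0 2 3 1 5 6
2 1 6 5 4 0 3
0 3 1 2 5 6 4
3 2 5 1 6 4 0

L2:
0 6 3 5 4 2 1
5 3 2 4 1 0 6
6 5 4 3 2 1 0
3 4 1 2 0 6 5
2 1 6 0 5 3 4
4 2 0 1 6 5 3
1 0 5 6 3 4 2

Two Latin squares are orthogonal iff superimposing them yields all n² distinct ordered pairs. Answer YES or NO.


Form the n² = 49 superimposed pairs (L1[i][j], L2[i][j]), row by row (rows and columns indexed from 0):
row 0: (6,0) (4,6) (3,3) (0,5) (2,4) (1,2) (5,1)
row 1: (5,5) (6,3) (0,2) (4,4) (3,1) (2,0) (1,6)
row 2: (1,6) (5,5) (4,4) (6,3) (0,2) (3,1) (2,0)
row 3: (4,3) (0,4) (2,1) (3,2) (1,0) (5,6) (6,5)
row 4: (2,2) (1,1) (6,6) (5,0) (4,5) (0,3) (3,4)
row 5: (0,4) (3,2) (1,0) (2,1) (5,6) (6,5) (4,3)
row 6: (3,1) (2,0) (5,5) (1,6) (6,3) (4,4) (0,2)
Orthogonality requires all 49 pairs distinct.
But the pair (1,6) repeats: cell (1,6) has L1 = 1, L2 = 6, and cell (2,0) has L1 = 1, L2 = 6.
A repeated pair means some other pair never occurs (only 28 distinct pairs out of 49), so the squares are not orthogonal.
Conclusion: NO.

NO


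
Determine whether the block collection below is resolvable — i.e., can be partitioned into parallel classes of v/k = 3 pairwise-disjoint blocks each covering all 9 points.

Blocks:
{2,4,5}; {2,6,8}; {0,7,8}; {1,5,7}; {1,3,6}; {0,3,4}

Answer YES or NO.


v = 9, block size k = 3, number of blocks = 6.
For resolvability, blocks must partition into parallel classes of size v/k = 3.
Total blocks must therefore be a multiple of 3: 6 = 3·2 + 0 ⇒ divisible ✓.
Greedy packing gives 2 candidate class(es). Each should be a full parallel class (size 3, covers all 9 points).
  Class 1 (3 blocks): {2,4,5}; {0,7,8}; {1,3,6}. Points covered: [0, 1, 2, 3, 4, 5, 6, 7, 8].
  Class 2 (3 blocks): {2,6,8}; {1,5,7}; {0,3,4}. Points covered: [0, 1, 2, 3, 4, 5, 6, 7, 8].
All classes full (size 3)? YES. All classes cover every point? YES.
Resolvable? YES.

YES


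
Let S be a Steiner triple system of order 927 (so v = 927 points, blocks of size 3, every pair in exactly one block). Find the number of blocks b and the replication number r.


An STS(v) is a 2-(v, 3, 1) BIBD: block size k = 3, λ = 1.
Replication: r(k − 1) = λ(v − 1) ⇒ r·2 = 927 − 1 = 926 ⇒ r = 463.
Block count: bk = vr ⇒ b·3 = 927·463 = 429201 ⇒ b = 143067.

r = 463, b = 143067.


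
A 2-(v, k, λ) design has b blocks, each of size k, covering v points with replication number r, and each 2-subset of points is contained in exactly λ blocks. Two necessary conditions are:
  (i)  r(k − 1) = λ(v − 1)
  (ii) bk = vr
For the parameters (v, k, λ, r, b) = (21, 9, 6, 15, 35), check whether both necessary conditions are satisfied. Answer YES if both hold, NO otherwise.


Condition (i): r(k − 1) = 15·8 = 120; λ(v − 1) = 6·20 = 120. Match? YES.
Condition (ii): bk = 35·9 = 315; vr = 21·15 = 315. Match? YES.
Both conditions hold? YES.

YES


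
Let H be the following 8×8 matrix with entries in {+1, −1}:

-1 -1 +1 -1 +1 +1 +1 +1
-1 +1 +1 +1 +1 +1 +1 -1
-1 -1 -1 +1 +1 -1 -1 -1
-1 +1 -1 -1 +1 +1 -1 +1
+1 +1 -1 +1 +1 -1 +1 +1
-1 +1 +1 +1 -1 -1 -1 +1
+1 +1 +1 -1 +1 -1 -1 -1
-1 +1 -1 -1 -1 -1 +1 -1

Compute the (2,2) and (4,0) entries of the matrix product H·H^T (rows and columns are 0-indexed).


Row 0 of H: [-1, -1, 1, -1, 1, 1, 1, 1].
Row 2 of H: [-1, -1, -1, 1, 1, -1, -1, -1].
Row 4 of H: [1, 1, -1, 1, 1, -1, 1, 1].
(H·H^T)[2][2] = Σ_j H[2][j]·H[2][j] = (-1)² + (-1)² + (-1)² + (1)² + (1)² + (-1)² + (-1)² + (-1)² = 1 + 1 + 1 + 1 + 1 + 1 + 1 + 1 = 8.
(H·H^T)[4][0] = Σ_j H[4][j]·H[0][j] = (1)·(-1) + (1)·(-1) + (-1)·(1) + (1)·(-1) + (1)·(1) + (-1)·(1) + (1)·(1) + (1)·(1) = -1 + -1 + -1 + -1 + 1 + -1 + 1 + 1 = -2.
Rows 4 and 0 are not orthogonal (dot product = -2 ≠ 0), so H is not a Hadamard matrix.

(2,2) entry = 8; (4,0) entry = -2.


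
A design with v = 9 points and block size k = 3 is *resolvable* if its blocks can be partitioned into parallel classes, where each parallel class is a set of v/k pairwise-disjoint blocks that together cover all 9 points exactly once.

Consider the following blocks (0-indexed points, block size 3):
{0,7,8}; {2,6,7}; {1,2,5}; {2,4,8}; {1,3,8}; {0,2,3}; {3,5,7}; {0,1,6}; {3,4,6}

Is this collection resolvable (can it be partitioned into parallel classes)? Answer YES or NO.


v = 9, block size k = 3, number of blocks = 9.
For resolvability, blocks must partition into parallel classes of size v/k = 3.
Total blocks must therefore be a multiple of 3: 9 = 3·3 + 0 ⇒ divisible ✓.
Consider block {2,6,7}. The only other block(s) in the collection disjoint from it are {1,3,8} — just 1 block(s). Any parallel class containing {2,6,7} would need 2 other blocks each disjoint from it, so no parallel class of size 3 can contain {2,6,7}.
Since every block must belong to some parallel class in a resolution, the collection cannot be partitioned into parallel classes.
Resolvable? NO.

NO


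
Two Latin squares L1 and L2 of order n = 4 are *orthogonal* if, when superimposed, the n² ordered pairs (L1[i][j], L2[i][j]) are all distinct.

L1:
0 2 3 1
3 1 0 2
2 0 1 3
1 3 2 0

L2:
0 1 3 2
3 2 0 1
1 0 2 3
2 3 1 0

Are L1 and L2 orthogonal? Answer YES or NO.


Form the n² = 16 superimposed pairs (L1[i][j], L2[i][j]), row by row (rows and columns indexed from 0):
row 0: (0,0) (2,1) (3,3) (1,2)
row 1: (3,3) (1,2) (0,0) (2,1)
row 2: (2,1) (0,0) (1,2) (3,3)
row 3: (1,2) (3,3) (2,1) (0,0)
Orthogonality requires all 16 pairs distinct.
But the pair (3,3) repeats: cell (0,2) has L1 = 3, L2 = 3, and cell (1,0) has L1 = 3, L2 = 3.
A repeated pair means some other pair never occurs (only 4 distinct pairs out of 16), so the squares are not orthogonal.
Conclusion: NO.

NO


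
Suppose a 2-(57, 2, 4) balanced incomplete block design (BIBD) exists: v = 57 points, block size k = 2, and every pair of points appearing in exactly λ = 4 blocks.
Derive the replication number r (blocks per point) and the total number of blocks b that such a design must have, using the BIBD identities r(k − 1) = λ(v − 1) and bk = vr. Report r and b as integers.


Any 2-(v, k, λ) BIBD satisfies two necessary conditions:
  (i)  Each point sits in r blocks, and counting incidences through any fixed point gives r(k − 1) = λ(v − 1), so r = λ(v − 1)/(k − 1).
  (ii) Total incidences bk = vr, so b = vr/k.
Step 1: r = λ(v − 1)/(k − 1) = 4·(57 − 1)/(2 − 1) = 4·56/1 = 224/1 = 224.
Step 2: b = vr/k = 57·224/2 = 12768/2 = 6384.
Check integrality: r = 224 ∈ Z ✓, b = 6384 ∈ Z ✓.
(These identities are necessary conditions: they determine r and b for any design with these parameters, but do not by themselves prove that one exists.)

r = 224, b = 6384.


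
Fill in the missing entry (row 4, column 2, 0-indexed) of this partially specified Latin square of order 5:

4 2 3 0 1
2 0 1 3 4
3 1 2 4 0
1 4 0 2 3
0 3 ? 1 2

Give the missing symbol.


Row 4 contains symbols [0, 1, 2, 3] — missing [4].
Column 2 contains symbols [0, 1, 2, 3] — missing [4].
The missing symbol must appear in both missing sets; intersection = [4].
Therefore the hidden value is 4.

Missing value = 4.


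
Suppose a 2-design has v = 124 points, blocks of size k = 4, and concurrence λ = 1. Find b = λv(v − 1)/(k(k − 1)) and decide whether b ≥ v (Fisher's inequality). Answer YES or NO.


b = λv(v − 1)/(k(k − 1)) = 1·124·123/(4·3) = 15252/12 = 1271.
Compare with v = 124: b ≥ v, so Fisher's inequality holds.

YES


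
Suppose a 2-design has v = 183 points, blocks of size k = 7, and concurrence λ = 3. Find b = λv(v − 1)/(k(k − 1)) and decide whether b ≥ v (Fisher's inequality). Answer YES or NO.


r = λ(v − 1)/(k − 1) = 3·182/6 = 91.
b = vr/k = 183·91/7 = 2379.
Fisher's inequality: b ≥ v ⇔ 2379 ≥ 183? YES.

YES


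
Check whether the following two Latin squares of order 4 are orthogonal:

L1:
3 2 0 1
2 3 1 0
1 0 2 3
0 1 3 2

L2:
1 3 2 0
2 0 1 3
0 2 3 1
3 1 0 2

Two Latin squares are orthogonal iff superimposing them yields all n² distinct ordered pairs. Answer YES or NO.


Form the n² = 16 superimposed pairs (L1[i][j], L2[i][j]), row by row (rows and columns indexed from 0):
row 0: (3,1) (2,3) (0,2) (1,0)
row 1: (2,2) (3,0) (1,1) (0,3)
row 2: (1,0) (0,2) (2,3) (3,1)
row 3: (0,3) (1,1) (3,0) (2,2)
Orthogonality requires all 16 pairs distinct.
But the pair (1,0) repeats: cell (0,3) has L1 = 1, L2 = 0, and cell (2,0) has L1 = 1, L2 = 0.
A repeated pair means some other pair never occurs (only 8 distinct pairs out of 16), so the squares are not orthogonal.
Conclusion: NO.

NO


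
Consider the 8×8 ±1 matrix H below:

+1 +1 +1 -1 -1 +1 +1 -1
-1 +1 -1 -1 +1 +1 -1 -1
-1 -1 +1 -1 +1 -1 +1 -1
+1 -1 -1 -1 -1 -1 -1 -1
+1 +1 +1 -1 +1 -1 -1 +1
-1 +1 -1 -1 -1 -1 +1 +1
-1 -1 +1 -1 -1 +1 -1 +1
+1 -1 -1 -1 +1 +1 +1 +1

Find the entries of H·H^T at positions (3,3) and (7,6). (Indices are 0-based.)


Row 3 of H: [1, -1, -1, -1, -1, -1, -1, -1].
Row 6 of H: [-1, -1, 1, -1, -1, 1, -1, 1].
Row 7 of H: [1, -1, -1, -1, 1, 1, 1, 1].
(H·H^T)[3][3] = Σ_j H[3][j]·H[3][j] = (1)² + (-1)² + (-1)² + (-1)² + (-1)² + (-1)² + (-1)² + (-1)² = 1 + 1 + 1 + 1 + 1 + 1 + 1 + 1 = 8.
(H·H^T)[7][6] = Σ_j H[7][j]·H[6][j] = (1)·(-1) + (-1)·(-1) + (-1)·(1) + (-1)·(-1) + (1)·(-1) + (1)·(1) + (1)·(-1) + (1)·(1) = -1 + 1 + -1 + 1 + -1 + 1 + -1 + 1 = 0.
So rows 7 and 6 are orthogonal; the diagonal entry equals n = 8.

(3,3) entry = 8; (7,6) entry = 0.


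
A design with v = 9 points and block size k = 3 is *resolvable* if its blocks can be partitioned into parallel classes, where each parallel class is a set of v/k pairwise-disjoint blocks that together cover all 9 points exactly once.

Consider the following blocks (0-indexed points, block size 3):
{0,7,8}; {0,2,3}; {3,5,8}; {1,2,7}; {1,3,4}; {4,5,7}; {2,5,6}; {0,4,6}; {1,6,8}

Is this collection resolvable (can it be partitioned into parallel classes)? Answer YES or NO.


v = 9, block size k = 3, number of blocks = 9.
For resolvability, blocks must partition into parallel classes of size v/k = 3.
Total blocks must therefore be a multiple of 3: 9 = 3·3 + 0 ⇒ divisible ✓.
Greedy packing gives 3 candidate class(es). Each should be a full parallel class (size 3, covers all 9 points).
  Class 1 (3 blocks): {0,7,8}; {1,3,4}; {2,5,6}. Points covered: [0, 1, 2, 3, 4, 5, 6, 7, 8].
  Class 2 (3 blocks): {0,2,3}; {4,5,7}; {1,6,8}. Points covered: [0, 1, 2, 3, 4, 5, 6, 7, 8].
  Class 3 (3 blocks): {3,5,8}; {1,2,7}; {0,4,6}. Points covered: [0, 1, 2, 3, 4, 5, 6, 7, 8].
All classes full (size 3)? YES. All classes cover every point? YES.
Resolvable? YES.

YES


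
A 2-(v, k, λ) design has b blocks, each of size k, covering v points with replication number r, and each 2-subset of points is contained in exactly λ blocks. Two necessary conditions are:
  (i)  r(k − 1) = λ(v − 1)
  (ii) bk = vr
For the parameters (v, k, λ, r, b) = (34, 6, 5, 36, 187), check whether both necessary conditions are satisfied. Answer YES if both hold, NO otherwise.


Condition (i): r(k − 1) = 36·5 = 180; λ(v − 1) = 5·33 = 165. Match? NO.
Condition (ii): bk = 187·6 = 1122; vr = 34·36 = 1224. Match? NO.
Both conditions hold? NO.

NO


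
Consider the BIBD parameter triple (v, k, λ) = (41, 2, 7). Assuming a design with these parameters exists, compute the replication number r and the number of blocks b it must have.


Any 2-(v, k, λ) BIBD satisfies two necessary conditions:
  (i)  Each point sits in r blocks, and counting incidences through any fixed point gives r(k − 1) = λ(v − 1), so r = λ(v − 1)/(k − 1).
  (ii) Total incidences bk = vr, so b = vr/k.
Step 1: r = λ(v − 1)/(k − 1) = 7·(41 − 1)/(2 − 1) = 7·40/1 = 280/1 = 280.
Step 2: b = vr/k = 41·280/2 = 11480/2 = 5740.
Check integrality: r = 280 ∈ Z ✓, b = 5740 ∈ Z ✓.
(These identities are necessary conditions: they determine r and b for any design with these parameters, but do not by themselves prove that one exists.)

r = 280, b = 5740.


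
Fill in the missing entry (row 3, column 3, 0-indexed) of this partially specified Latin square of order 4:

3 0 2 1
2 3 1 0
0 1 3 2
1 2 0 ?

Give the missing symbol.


Row 3 contains symbols [0, 1, 2] — missing [3].
Column 3 contains symbols [0, 1, 2] — missing [3].
The missing symbol must appear in both missing sets; intersection = [3].
Therefore the hidden value is 3.

Missing value = 3.


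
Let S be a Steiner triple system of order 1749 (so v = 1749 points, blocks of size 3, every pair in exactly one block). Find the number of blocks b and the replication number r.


An STS(v) is a 2-(v, 3, 1) BIBD: block size k = 3, λ = 1.
Replication: r(k − 1) = λ(v − 1) ⇒ r·2 = 1749 − 1 = 1748 ⇒ r = 874.
Block count: b = v(v − 1)/6 = 1749·1748/6 = 3057252/6 = 509542.

r = 874, b = 509542.


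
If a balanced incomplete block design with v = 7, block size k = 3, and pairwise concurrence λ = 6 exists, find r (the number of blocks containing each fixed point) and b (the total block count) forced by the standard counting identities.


Any 2-(v, k, λ) BIBD satisfies two necessary conditions:
  (i)  Each point sits in r blocks, and counting incidences through any fixed point gives r(k − 1) = λ(v − 1), so r = λ(v − 1)/(k − 1).
  (ii) Total incidences bk = vr, so b = vr/k.
Step 1: r = λ(v − 1)/(k − 1) = 6·(7 − 1)/(3 − 1) = 6·6/2 = 36/2 = 18.
Step 2: b = vr/k = 7·18/3 = 126/3 = 42.
Check integrality: r = 18 ∈ Z ✓, b = 42 ∈ Z ✓.
(These identities are necessary conditions: they determine r and b for any design with these parameters, but do not by themselves prove that one exists.)

r = 18, b = 42.


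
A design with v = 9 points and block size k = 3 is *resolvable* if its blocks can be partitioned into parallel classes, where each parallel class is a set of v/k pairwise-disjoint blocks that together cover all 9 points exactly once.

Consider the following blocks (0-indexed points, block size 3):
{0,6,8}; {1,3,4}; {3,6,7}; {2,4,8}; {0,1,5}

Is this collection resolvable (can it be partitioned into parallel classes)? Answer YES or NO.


v = 9, block size k = 3, number of blocks = 5.
For resolvability, blocks must partition into parallel classes of size v/k = 3.
Total blocks must therefore be a multiple of 3: 5 = 3·1 + 2 ⇒ not divisible ✗.
Resolvable? NO.

NO


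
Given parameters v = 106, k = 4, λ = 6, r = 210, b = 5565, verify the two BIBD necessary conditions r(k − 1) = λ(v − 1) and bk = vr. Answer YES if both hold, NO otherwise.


Condition (i): r(k − 1) = 210·3 = 630; λ(v − 1) = 6·105 = 630. Match? YES.
Condition (ii): bk = 5565·4 = 22260; vr = 106·210 = 22260. Match? YES.
Both conditions hold? YES.

YES


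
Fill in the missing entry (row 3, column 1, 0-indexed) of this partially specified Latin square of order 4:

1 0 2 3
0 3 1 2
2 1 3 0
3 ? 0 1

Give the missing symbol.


Row 3 contains symbols [0, 1, 3] — missing [2].
Column 1 contains symbols [0, 1, 3] — missing [2].
The missing symbol must appear in both missing sets; intersection = [2].
Therefore the hidden value is 2.

Missing value = 2.


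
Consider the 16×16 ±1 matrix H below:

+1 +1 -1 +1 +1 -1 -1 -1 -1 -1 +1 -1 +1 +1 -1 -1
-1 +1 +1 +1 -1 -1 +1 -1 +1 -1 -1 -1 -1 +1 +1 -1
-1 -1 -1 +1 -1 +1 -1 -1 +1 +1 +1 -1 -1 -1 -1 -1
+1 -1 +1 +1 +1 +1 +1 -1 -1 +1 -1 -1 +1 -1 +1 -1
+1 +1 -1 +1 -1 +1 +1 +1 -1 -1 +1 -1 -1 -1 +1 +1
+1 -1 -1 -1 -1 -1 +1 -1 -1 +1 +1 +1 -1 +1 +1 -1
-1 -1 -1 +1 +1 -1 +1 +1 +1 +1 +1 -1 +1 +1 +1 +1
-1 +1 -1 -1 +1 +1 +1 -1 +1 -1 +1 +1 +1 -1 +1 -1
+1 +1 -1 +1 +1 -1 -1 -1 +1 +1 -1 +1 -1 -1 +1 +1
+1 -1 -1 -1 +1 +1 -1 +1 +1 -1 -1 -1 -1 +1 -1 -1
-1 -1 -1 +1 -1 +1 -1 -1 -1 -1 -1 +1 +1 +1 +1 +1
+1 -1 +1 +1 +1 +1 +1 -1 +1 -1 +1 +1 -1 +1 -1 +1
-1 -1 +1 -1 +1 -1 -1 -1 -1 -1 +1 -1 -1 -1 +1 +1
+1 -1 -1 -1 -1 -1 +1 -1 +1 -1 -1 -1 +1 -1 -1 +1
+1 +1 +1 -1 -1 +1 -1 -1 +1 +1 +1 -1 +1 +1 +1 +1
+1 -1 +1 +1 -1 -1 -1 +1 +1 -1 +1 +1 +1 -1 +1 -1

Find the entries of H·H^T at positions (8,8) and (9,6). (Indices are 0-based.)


Row 6 of H: [-1, -1, -1, 1, 1, -1, 1, 1, 1, 1, 1, -1, 1, 1, 1, 1].
Row 8 of H: [1, 1, -1, 1, 1, -1, -1, -1, 1, 1, -1, 1, -1, -1, 1, 1].
Row 9 of H: [1, -1, -1, -1, 1, 1, -1, 1, 1, -1, -1, -1, -1, 1, -1, -1].
(H·H^T)[8][8] = Σ_j H[8][j]·H[8][j] = (1)² + (1)² + (-1)² + (1)² + (1)² + (-1)² + (-1)² + (-1)² + (1)² + (1)² + (-1)² + (1)² + (-1)² + (-1)² + (1)² + (1)² = 1 + 1 + 1 + 1 + 1 + 1 + 1 + 1 + 1 + 1 + 1 + 1 + 1 + 1 + 1 + 1 = 16.
(H·H^T)[9][6] = Σ_j H[9][j]·H[6][j] = (1)·(-1) + (-1)·(-1) + (-1)·(-1) + (-1)·(1) + (1)·(1) + (1)·(-1) + (-1)·(1) + (1)·(1) + (1)·(1) + (-1)·(1) + (-1)·(1) + (-1)·(-1) + (-1)·(1) + (1)·(1) + (-1)·(1) + (-1)·(1) = -1 + 1 + 1 + -1 + 1 + -1 + -1 + 1 + 1 + -1 + -1 + 1 + -1 + 1 + -1 + -1 = -2.
Rows 9 and 6 are not orthogonal (dot product = -2 ≠ 0), so H is not a Hadamard matrix.

(8,8) entry = 16; (9,6) entry = -2.


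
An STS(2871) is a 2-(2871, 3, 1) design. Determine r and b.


An STS(v) is a 2-(v, 3, 1) BIBD: block size k = 3, λ = 1.
Replication: r(k − 1) = λ(v − 1) ⇒ r·2 = 2871 − 1 = 2870 ⇒ r = 1435.
Block count: bk = vr ⇒ b·3 = 2871·1435 = 4119885 ⇒ b = 1373295.

r = 1435, b = 1373295.


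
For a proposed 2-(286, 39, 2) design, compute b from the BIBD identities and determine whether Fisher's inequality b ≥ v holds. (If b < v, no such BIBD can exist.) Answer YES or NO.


r = λ(v − 1)/(k − 1) = 2·285/38 = 15.
b = vr/k = 286·15/39 = 110.
Fisher's inequality: b ≥ v ⇔ 110 ≥ 286? NO.

NO


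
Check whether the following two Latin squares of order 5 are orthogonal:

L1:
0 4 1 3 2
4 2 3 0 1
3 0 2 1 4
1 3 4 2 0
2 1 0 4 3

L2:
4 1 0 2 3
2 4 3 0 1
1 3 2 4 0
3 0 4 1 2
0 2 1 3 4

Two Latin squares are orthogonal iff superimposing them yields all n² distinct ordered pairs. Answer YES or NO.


Form the n² = 25 superimposed pairs (L1[i][j], L2[i][j]), row by row (rows and columns indexed from 0):
row 0: (0,4) (4,1) (1,0) (3,2) (2,3)
row 1: (4,2) (2,4) (3,3) (0,0) (1,1)
row 2: (3,1) (0,3) (2,2) (1,4) (4,0)
row 3: (1,3) (3,0) (4,4) (2,1) (0,2)
row 4: (2,0) (1,2) (0,1) (4,3) (3,4)
Orthogonality requires all 25 pairs distinct.
Check by first coordinate: for each symbol s of L1, list the L2 entries in the n cells where L1 = s; they must all differ.
  L1 = 0: L2 entries (in reading order) 4, 0, 3, 2, 1 — all 5 distinct ✓
  L1 = 1: L2 entries (in reading order) 0, 1, 4, 3, 2 — all 5 distinct ✓
  L1 = 2: L2 entries (in reading order) 3, 4, 2, 1, 0 — all 5 distinct ✓
  L1 = 3: L2 entries (in reading order) 2, 3, 1, 0, 4 — all 5 distinct ✓
  L1 = 4: L2 entries (in reading order) 1, 2, 0, 4, 3 — all 5 distinct ✓
Every symbol of L1 meets every symbol of L2 exactly once, so all 25 pairs are distinct (25 of 25).
Conclusion: YES.

YES


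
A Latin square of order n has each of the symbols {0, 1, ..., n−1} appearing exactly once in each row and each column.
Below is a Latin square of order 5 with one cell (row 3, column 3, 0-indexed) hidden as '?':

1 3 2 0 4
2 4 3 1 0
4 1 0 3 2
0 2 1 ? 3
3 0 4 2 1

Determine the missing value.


Row 3 contains symbols [0, 1, 2, 3] — missing [4].
Column 3 contains symbols [0, 1, 2, 3] — missing [4].
The missing symbol must appear in both missing sets; intersection = [4].
Therefore the hidden value is 4.

Missing value = 4.


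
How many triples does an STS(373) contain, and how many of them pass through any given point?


An STS(v) is a 2-(v, 3, 1) BIBD: block size k = 3, λ = 1.
Replication: r(k − 1) = λ(v − 1) ⇒ r·2 = 373 − 1 = 372 ⇒ r = 186.
Block count: b = v(v − 1)/6 = 373·372/6 = 138756/6 = 23126.

r = 186, b = 23126.


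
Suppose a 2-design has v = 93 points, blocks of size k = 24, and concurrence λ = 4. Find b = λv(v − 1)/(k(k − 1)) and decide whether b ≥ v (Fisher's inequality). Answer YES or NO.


r = λ(v − 1)/(k − 1) = 4·92/23 = 16.
b = vr/k = 93·16/24 = 62.
Fisher's inequality: b ≥ v ⇔ 62 ≥ 93? NO.

NO


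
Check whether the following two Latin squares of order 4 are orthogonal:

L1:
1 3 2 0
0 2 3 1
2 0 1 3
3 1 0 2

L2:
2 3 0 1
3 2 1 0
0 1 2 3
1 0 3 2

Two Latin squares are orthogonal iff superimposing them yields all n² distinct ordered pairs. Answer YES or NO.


Form the n² = 16 superimposed pairs (L1[i][j], L2[i][j]), row by row (rows and columns indexed from 0):
row 0: (1,2) (3,3) (2,0) (0,1)
row 1: (0,3) (2,2) (3,1) (1,0)
row 2: (2,0) (0,1) (1,2) (3,3)
row 3: (3,1) (1,0) (0,3) (2,2)
Orthogonality requires all 16 pairs distinct.
But the pair (2,0) repeats: cell (0,2) has L1 = 2, L2 = 0, and cell (2,0) has L1 = 2, L2 = 0.
A repeated pair means some other pair never occurs (only 8 distinct pairs out of 16), so the squares are not orthogonal.
Conclusion: NO.

NO


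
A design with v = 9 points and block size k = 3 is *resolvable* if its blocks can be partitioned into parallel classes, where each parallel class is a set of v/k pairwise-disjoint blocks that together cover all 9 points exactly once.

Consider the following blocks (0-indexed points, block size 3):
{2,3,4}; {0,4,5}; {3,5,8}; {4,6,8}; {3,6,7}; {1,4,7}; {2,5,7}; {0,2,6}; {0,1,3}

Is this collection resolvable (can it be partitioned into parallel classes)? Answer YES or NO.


v = 9, block size k = 3, number of blocks = 9.
For resolvability, blocks must partition into parallel classes of size v/k = 3.
Total blocks must therefore be a multiple of 3: 9 = 3·3 + 0 ⇒ divisible ✓.
Consider block {2,3,4}. It intersects every other block in the collection, so no parallel class of size 3 can contain it.
Since every block must belong to some parallel class in a resolution, the collection cannot be partitioned into parallel classes.
Resolvable? NO.

NO


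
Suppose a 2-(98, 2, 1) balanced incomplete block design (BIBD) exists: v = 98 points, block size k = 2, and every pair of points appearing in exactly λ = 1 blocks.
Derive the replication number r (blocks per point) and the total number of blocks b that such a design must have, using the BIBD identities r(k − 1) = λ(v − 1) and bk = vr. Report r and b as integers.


Any 2-(v, k, λ) BIBD satisfies two necessary conditions:
  (i)  Each point sits in r blocks, and counting incidences through any fixed point gives r(k − 1) = λ(v − 1), so r = λ(v − 1)/(k − 1).
  (ii) Total incidences bk = vr, so b = vr/k.
Step 1: r = λ(v − 1)/(k − 1) = 1·(98 − 1)/(2 − 1) = 1·97/1 = 97/1 = 97.
Step 2: b = vr/k = 98·97/2 = 9506/2 = 4753.
Check integrality: r = 97 ∈ Z ✓, b = 4753 ∈ Z ✓.
(These identities are necessary conditions: they determine r and b for any design with these parameters, but do not by themselves prove that one exists.)

r = 97, b = 4753.
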